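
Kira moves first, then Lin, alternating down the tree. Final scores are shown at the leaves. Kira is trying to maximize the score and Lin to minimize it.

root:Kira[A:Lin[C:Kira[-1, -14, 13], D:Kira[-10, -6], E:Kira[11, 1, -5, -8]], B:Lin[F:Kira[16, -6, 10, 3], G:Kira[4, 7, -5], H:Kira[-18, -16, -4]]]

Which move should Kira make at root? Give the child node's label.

B

C (Kira): max(-1, -14, 13) = 13
D (Kira): max(-10, -6) = -6
E (Kira): max(11, 1, -5, -8) = 11
A (Lin): min(13, -6, 11) = -6
F (Kira): max(16, -6, 10, 3) = 16
G (Kira): max(4, 7, -5) = 7
H (Kira): max(-18, -16, -4) = -4
B (Lin): min(16, 7, -4) = -4
root (Kira): max(-6, -4) = -4
Kira at root wants the highest of {A=-6, B=-4}, so chooses B.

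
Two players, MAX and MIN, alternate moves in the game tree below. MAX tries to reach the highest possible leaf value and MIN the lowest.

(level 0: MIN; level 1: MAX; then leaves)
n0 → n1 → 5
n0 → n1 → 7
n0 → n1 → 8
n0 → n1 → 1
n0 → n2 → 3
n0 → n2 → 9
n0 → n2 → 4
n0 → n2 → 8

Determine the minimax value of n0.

n1 (MAX): max(5, 7, 8, 1) = 8
n2 (MAX): max(3, 9, 4, 8) = 9
n0 (MIN): min(8, 9) = 8

8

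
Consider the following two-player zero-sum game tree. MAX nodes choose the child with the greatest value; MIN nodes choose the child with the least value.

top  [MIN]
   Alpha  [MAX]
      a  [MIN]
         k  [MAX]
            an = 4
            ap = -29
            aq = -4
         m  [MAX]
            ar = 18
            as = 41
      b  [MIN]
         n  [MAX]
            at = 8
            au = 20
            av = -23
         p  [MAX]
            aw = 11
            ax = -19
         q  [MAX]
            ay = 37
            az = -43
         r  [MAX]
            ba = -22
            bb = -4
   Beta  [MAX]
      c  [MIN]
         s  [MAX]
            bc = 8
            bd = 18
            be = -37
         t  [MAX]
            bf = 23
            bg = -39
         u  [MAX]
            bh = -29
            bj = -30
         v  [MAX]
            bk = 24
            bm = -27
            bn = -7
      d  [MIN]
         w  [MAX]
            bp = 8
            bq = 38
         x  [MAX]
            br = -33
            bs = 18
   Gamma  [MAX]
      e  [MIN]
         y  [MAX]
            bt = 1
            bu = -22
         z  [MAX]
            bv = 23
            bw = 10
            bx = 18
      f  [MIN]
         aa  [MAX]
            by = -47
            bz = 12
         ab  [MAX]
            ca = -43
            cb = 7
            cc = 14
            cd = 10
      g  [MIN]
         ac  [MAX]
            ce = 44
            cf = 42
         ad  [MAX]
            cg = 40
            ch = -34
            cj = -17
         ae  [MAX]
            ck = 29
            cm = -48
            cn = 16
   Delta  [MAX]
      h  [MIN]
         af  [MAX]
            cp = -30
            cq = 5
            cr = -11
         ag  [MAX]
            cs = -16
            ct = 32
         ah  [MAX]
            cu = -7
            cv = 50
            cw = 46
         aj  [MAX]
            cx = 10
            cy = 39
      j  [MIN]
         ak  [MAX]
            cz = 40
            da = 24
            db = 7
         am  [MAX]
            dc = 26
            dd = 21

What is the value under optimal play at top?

4

k (MAX): max(4, -29, -4) = 4
m (MAX): max(18, 41) = 41
a (MIN): min(4, 41) = 4
n (MAX): max(8, 20, -23) = 20
p (MAX): max(11, -19) = 11
q (MAX): max(37, -43) = 37
r (MAX): max(-22, -4) = -4
b (MIN): min(20, 11, 37, -4) = -4
Alpha (MAX): max(4, -4) = 4
s (MAX): max(8, 18, -37) = 18
t (MAX): max(23, -39) = 23
u (MAX): max(-29, -30) = -29
v (MAX): max(24, -27, -7) = 24
c (MIN): min(18, 23, -29, 24) = -29
w (MAX): max(8, 38) = 38
x (MAX): max(-33, 18) = 18
d (MIN): min(38, 18) = 18
Beta (MAX): max(-29, 18) = 18
y (MAX): max(1, -22) = 1
z (MAX): max(23, 10, 18) = 23
e (MIN): min(1, 23) = 1
aa (MAX): max(-47, 12) = 12
ab (MAX): max(-43, 7, 14, 10) = 14
f (MIN): min(12, 14) = 12
ac (MAX): max(44, 42) = 44
ad (MAX): max(40, -34, -17) = 40
ae (MAX): max(29, -48, 16) = 29
g (MIN): min(44, 40, 29) = 29
Gamma (MAX): max(1, 12, 29) = 29
af (MAX): max(-30, 5, -11) = 5
ag (MAX): max(-16, 32) = 32
ah (MAX): max(-7, 50, 46) = 50
aj (MAX): max(10, 39) = 39
h (MIN): min(5, 32, 50, 39) = 5
ak (MAX): max(40, 24, 7) = 40
am (MAX): max(26, 21) = 26
j (MIN): min(40, 26) = 26
Delta (MAX): max(5, 26) = 26
top (MIN): min(4, 18, 29, 26) = 4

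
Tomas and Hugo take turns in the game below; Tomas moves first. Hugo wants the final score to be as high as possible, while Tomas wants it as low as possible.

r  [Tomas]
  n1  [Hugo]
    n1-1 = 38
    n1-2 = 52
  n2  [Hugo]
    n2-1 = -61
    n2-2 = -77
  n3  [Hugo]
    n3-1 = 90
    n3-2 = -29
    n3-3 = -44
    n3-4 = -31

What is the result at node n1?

n1 (Hugo): max(38, 52) = 52

52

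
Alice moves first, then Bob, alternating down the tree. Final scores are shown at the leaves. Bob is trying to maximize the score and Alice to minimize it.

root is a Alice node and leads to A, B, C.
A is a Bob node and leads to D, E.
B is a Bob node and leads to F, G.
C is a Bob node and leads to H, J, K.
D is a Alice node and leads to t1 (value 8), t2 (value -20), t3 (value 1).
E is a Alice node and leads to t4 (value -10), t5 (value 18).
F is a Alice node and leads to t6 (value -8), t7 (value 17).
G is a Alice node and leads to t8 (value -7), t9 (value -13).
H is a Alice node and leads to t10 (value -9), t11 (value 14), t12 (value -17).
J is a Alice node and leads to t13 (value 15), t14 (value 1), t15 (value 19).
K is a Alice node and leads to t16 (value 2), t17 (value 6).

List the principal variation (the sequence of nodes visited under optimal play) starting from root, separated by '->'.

D (Alice): min(8, -20, 1) = -20
E (Alice): min(-10, 18) = -10
A (Bob): max(-20, -10) = -10
F (Alice): min(-8, 17) = -8
G (Alice): min(-7, -13) = -13
B (Bob): max(-8, -13) = -8
H (Alice): min(-9, 14, -17) = -17
J (Alice): min(15, 1, 19) = 1
K (Alice): min(2, 6) = 2
C (Bob): max(-17, 1, 2) = 2
root (Alice): min(-10, -8, 2) = -10
At root, Alice picks A (lowest: -10).
At A, Bob picks E (highest: -10).
At E, Alice picks t4 (lowest: -10).
Terminal value -10.

root -> A -> E -> t4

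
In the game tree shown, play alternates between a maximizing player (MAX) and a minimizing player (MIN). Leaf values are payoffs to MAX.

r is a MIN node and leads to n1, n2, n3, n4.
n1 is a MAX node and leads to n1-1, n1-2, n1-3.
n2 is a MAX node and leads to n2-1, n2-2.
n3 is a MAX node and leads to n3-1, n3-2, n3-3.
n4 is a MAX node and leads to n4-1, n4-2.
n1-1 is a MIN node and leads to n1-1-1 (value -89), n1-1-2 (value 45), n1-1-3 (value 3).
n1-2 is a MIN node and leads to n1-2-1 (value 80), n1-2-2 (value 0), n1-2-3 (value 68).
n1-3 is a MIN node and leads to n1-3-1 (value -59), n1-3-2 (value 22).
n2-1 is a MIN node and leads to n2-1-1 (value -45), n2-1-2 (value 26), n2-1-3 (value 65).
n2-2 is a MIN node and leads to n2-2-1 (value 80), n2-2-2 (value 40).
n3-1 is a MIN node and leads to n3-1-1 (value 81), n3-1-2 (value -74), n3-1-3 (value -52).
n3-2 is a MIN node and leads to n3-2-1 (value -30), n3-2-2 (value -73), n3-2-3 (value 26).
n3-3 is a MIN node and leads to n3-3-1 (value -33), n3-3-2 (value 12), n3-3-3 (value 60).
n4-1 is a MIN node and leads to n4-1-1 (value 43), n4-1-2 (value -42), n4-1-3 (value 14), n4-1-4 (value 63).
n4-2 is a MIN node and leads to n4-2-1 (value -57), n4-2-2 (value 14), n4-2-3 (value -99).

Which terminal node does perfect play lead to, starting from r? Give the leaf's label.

n4-1-2

n1-1 (MIN): min(-89, 45, 3) = -89
n1-2 (MIN): min(80, 0, 68) = 0
n1-3 (MIN): min(-59, 22) = -59
n1 (MAX): max(-89, 0, -59) = 0
n2-1 (MIN): min(-45, 26, 65) = -45
n2-2 (MIN): min(80, 40) = 40
n2 (MAX): max(-45, 40) = 40
n3-1 (MIN): min(81, -74, -52) = -74
n3-2 (MIN): min(-30, -73, 26) = -73
n3-3 (MIN): min(-33, 12, 60) = -33
n3 (MAX): max(-74, -73, -33) = -33
n4-1 (MIN): min(43, -42, 14, 63) = -42
n4-2 (MIN): min(-57, 14, -99) = -99
n4 (MAX): max(-42, -99) = -42
r (MIN): min(0, 40, -33, -42) = -42
At r, MIN picks n4 (lowest: -42).
At n4, MAX picks n4-1 (highest: -42).
At n4-1, MIN picks n4-1-2 (lowest: -42).
Terminal value -42.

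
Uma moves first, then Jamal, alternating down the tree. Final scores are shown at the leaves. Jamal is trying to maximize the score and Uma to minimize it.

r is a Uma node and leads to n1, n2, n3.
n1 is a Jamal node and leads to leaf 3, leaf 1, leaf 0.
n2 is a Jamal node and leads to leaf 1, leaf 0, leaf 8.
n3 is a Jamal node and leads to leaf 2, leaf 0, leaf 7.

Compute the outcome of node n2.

8

n2 (Jamal): max(1, 0, 8) = 8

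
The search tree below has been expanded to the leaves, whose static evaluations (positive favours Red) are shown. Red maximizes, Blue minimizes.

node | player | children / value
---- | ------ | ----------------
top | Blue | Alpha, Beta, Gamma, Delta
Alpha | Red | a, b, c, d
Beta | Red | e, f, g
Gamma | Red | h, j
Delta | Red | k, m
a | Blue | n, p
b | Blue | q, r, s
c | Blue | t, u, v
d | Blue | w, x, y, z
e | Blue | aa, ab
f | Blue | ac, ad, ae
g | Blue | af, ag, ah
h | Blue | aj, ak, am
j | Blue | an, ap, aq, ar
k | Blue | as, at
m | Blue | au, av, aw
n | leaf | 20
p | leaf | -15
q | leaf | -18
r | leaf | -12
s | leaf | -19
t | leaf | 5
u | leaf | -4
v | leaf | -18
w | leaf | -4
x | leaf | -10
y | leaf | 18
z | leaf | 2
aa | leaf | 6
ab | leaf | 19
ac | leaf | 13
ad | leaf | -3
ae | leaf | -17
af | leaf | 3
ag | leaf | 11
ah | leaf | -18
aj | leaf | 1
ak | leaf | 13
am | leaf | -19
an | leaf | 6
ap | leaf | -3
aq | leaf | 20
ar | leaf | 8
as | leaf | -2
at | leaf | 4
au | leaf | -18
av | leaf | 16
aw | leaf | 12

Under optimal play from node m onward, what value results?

-18

m (Blue): min(-18, 16, 12) = -18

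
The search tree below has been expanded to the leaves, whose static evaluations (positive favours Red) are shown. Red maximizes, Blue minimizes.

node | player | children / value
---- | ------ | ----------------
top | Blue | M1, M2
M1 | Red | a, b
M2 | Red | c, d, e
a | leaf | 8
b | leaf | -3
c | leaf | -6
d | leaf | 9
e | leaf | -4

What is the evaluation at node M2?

M2 (Red): max(-6, 9, -4) = 9

9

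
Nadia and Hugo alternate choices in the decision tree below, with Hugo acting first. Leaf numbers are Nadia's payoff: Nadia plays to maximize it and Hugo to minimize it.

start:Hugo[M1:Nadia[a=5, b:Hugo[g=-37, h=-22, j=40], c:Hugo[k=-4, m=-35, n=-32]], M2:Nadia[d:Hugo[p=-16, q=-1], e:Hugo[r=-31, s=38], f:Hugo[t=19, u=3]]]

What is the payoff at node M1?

b (Hugo): min(-37, -22, 40) = -37
c (Hugo): min(-4, -35, -32) = -35
M1 (Nadia): max(5, -37, -35) = 5

5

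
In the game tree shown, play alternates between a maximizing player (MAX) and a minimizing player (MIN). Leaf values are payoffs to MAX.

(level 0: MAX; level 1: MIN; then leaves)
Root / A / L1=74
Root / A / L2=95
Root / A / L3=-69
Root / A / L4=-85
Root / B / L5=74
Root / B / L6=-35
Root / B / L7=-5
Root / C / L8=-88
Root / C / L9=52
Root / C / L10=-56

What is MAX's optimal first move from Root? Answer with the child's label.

A (MIN): min(74, 95, -69, -85) = -85
B (MIN): min(74, -35, -5) = -35
C (MIN): min(-88, 52, -56) = -88
Root (MAX): max(-85, -35, -88) = -35
MAX at Root wants the highest of {A=-85, B=-35, C=-88}, so chooses B.

B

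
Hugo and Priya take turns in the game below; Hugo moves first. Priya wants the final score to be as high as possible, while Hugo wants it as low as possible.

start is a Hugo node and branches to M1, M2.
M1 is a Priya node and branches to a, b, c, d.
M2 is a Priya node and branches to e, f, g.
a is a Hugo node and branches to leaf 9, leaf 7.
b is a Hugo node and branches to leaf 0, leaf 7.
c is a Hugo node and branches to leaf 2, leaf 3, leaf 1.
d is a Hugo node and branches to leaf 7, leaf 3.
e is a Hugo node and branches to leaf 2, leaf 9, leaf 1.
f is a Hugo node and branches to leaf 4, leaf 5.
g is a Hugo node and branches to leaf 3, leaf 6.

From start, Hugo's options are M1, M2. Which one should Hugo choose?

M2

a (Hugo): min(9, 7) = 7
b (Hugo): min(0, 7) = 0
c (Hugo): min(2, 3, 1) = 1
d (Hugo): min(7, 3) = 3
M1 (Priya): max(7, 0, 1, 3) = 7
e (Hugo): min(2, 9, 1) = 1
f (Hugo): min(4, 5) = 4
g (Hugo): min(3, 6) = 3
M2 (Priya): max(1, 4, 3) = 4
start (Hugo): min(7, 4) = 4
Hugo at start wants the lowest of {M1=7, M2=4}, so chooses M2.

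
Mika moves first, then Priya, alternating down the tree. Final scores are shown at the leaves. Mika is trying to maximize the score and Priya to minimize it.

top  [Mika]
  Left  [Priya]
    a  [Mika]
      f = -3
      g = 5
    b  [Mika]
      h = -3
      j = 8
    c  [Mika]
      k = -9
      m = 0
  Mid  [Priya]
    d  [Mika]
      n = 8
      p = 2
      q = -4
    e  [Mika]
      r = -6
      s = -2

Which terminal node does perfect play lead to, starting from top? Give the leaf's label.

a (Mika): max(-3, 5) = 5
b (Mika): max(-3, 8) = 8
c (Mika): max(-9, 0) = 0
Left (Priya): min(5, 8, 0) = 0
d (Mika): max(8, 2, -4) = 8
e (Mika): max(-6, -2) = -2
Mid (Priya): min(8, -2) = -2
top (Mika): max(0, -2) = 0
At top, Mika picks Left (highest: 0).
At Left, Priya picks c (lowest: 0).
At c, Mika picks m (highest: 0).
Terminal value 0.

m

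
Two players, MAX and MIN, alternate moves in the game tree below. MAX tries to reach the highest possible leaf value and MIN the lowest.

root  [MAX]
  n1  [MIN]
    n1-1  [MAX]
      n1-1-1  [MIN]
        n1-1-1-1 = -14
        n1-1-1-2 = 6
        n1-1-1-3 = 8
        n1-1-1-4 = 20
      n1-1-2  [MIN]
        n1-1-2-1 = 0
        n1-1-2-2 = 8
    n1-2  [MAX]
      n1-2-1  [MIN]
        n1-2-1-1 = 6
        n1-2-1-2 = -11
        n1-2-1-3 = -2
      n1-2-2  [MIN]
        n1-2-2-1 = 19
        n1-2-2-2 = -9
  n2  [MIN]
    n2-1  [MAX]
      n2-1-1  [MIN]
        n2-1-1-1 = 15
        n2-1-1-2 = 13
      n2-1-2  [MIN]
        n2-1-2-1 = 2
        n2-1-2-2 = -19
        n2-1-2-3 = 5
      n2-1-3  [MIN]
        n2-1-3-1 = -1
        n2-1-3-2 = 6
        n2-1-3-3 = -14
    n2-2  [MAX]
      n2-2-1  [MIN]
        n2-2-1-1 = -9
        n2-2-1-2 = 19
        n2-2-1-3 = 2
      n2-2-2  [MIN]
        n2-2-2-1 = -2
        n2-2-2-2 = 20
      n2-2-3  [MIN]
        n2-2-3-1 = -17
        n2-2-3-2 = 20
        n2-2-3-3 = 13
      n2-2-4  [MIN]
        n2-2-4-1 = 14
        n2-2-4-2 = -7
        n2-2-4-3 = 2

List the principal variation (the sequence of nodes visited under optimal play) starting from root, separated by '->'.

root -> n2 -> n2-2 -> n2-2-2 -> n2-2-2-1

n1-1-1 (MIN): min(-14, 6, 8, 20) = -14
n1-1-2 (MIN): min(0, 8) = 0
n1-1 (MAX): max(-14, 0) = 0
n1-2-1 (MIN): min(6, -11, -2) = -11
n1-2-2 (MIN): min(19, -9) = -9
n1-2 (MAX): max(-11, -9) = -9
n1 (MIN): min(0, -9) = -9
n2-1-1 (MIN): min(15, 13) = 13
n2-1-2 (MIN): min(2, -19, 5) = -19
n2-1-3 (MIN): min(-1, 6, -14) = -14
n2-1 (MAX): max(13, -19, -14) = 13
n2-2-1 (MIN): min(-9, 19, 2) = -9
n2-2-2 (MIN): min(-2, 20) = -2
n2-2-3 (MIN): min(-17, 20, 13) = -17
n2-2-4 (MIN): min(14, -7, 2) = -7
n2-2 (MAX): max(-9, -2, -17, -7) = -2
n2 (MIN): min(13, -2) = -2
root (MAX): max(-9, -2) = -2
At root, MAX picks n2 (highest: -2).
At n2, MIN picks n2-2 (lowest: -2).
At n2-2, MAX picks n2-2-2 (highest: -2).
At n2-2-2, MIN picks n2-2-2-1 (lowest: -2).
Terminal value -2.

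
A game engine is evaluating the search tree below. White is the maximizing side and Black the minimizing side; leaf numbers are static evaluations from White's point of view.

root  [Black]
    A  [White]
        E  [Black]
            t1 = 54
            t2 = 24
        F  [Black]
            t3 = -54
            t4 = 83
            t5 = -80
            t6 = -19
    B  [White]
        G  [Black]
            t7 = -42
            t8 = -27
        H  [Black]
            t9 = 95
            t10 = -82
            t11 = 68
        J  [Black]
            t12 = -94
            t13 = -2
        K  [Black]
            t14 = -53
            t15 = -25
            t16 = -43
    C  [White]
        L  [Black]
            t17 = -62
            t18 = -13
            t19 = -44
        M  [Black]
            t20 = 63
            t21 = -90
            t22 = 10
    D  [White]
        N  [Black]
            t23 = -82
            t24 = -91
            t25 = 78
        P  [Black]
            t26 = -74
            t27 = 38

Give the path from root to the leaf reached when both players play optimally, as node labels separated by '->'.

E (Black): min(54, 24) = 24
F (Black): min(-54, 83, -80, -19) = -80
A (White): max(24, -80) = 24
G (Black): min(-42, -27) = -42
H (Black): min(95, -82, 68) = -82
J (Black): min(-94, -2) = -94
K (Black): min(-53, -25, -43) = -53
B (White): max(-42, -82, -94, -53) = -42
L (Black): min(-62, -13, -44) = -62
M (Black): min(63, -90, 10) = -90
C (White): max(-62, -90) = -62
N (Black): min(-82, -91, 78) = -91
P (Black): min(-74, 38) = -74
D (White): max(-91, -74) = -74
root (Black): min(24, -42, -62, -74) = -74
At root, Black picks D (lowest: -74).
At D, White picks P (highest: -74).
At P, Black picks t26 (lowest: -74).
Terminal value -74.

root -> D -> P -> t26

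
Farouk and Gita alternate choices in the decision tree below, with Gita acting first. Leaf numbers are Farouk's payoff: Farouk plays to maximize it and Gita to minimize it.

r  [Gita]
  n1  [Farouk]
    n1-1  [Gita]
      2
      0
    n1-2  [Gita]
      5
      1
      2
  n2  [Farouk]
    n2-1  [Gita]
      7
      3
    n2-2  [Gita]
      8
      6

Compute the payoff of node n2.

n2-1 (Gita): min(7, 3) = 3
n2-2 (Gita): min(8, 6) = 6
n2 (Farouk): max(3, 6) = 6

6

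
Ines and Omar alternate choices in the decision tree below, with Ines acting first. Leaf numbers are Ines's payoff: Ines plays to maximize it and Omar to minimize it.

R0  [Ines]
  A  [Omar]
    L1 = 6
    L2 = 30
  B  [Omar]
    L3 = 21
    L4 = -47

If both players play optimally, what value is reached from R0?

A (Omar): min(6, 30) = 6
B (Omar): min(21, -47) = -47
R0 (Ines): max(6, -47) = 6

6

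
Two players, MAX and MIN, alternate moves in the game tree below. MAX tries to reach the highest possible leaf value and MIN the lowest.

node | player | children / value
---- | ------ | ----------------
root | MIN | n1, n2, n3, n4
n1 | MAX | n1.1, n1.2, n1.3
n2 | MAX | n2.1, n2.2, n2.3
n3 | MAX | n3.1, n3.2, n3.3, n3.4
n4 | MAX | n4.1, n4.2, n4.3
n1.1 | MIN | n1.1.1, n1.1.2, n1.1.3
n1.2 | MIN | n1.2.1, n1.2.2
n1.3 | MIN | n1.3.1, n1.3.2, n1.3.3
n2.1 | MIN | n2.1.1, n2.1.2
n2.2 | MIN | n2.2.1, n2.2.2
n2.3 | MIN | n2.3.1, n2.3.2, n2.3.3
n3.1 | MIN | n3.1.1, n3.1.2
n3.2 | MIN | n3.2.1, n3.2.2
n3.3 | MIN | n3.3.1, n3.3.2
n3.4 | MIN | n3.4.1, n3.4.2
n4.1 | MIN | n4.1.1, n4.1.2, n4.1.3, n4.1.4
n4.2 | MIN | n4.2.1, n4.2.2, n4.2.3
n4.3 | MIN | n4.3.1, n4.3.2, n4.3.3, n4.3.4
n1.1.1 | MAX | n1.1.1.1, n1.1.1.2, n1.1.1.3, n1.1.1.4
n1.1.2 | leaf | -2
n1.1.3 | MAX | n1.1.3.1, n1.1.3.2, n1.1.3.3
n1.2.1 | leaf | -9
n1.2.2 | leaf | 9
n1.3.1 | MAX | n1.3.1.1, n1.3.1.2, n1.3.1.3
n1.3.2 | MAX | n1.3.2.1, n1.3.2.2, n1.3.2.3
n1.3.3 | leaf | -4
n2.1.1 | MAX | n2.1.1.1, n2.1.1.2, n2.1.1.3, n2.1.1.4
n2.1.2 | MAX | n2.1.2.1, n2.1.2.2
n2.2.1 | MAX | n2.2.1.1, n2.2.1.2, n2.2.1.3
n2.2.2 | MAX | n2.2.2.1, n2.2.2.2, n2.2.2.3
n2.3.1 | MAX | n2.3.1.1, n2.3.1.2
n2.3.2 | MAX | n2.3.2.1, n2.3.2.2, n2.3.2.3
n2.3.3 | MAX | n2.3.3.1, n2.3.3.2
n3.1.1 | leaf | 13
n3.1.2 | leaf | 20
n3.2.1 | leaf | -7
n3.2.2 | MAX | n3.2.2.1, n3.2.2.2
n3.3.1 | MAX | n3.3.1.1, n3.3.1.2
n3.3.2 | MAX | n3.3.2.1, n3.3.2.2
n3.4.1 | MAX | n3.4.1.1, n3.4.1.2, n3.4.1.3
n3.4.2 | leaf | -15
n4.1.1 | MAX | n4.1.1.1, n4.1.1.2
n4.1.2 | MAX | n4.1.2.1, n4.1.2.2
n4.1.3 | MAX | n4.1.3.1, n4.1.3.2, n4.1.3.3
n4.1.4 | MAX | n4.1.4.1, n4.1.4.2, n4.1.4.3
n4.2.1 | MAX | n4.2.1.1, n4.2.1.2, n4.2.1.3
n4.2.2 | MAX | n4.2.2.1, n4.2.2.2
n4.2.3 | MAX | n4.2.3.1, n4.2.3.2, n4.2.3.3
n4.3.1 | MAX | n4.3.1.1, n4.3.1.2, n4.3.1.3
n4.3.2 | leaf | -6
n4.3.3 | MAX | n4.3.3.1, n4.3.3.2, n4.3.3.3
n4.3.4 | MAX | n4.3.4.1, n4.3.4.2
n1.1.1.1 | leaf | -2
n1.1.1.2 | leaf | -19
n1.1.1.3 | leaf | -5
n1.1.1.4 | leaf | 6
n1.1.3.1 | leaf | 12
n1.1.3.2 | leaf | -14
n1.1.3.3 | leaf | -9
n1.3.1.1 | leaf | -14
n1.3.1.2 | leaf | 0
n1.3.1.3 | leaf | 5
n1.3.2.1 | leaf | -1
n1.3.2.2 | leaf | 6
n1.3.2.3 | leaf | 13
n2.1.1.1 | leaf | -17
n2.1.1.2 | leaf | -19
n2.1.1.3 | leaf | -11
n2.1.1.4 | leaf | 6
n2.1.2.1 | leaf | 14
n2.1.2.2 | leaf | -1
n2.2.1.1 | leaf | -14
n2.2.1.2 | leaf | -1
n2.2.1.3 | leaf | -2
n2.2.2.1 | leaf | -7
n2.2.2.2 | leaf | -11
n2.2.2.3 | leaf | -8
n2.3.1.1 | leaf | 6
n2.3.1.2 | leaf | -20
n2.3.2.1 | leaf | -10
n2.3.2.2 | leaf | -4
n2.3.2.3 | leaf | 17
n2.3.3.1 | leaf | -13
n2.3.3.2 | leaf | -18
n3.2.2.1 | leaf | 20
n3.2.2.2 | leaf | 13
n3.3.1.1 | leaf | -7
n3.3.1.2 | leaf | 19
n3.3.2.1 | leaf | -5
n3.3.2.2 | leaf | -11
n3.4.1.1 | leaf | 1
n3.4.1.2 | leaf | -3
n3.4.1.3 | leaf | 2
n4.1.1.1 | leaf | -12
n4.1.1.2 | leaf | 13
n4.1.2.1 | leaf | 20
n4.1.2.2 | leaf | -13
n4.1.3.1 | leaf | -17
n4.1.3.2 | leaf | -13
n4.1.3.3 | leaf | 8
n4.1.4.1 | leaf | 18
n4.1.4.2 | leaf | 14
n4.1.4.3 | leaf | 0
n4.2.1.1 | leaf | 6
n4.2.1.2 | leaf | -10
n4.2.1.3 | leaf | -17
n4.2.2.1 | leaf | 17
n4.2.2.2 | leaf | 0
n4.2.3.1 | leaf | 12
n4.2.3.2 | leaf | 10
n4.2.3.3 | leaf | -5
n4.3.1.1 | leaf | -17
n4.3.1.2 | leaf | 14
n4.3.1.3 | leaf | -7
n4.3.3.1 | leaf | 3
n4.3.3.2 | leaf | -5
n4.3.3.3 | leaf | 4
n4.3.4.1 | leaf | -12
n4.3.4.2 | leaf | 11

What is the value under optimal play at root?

-2

n1.1.1 (MAX): max(-2, -19, -5, 6) = 6
n1.1.3 (MAX): max(12, -14, -9) = 12
n1.1 (MIN): min(6, -2, 12) = -2
n1.2 (MIN): min(-9, 9) = -9
n1.3.1 (MAX): max(-14, 0, 5) = 5
n1.3.2 (MAX): max(-1, 6, 13) = 13
n1.3 (MIN): min(5, 13, -4) = -4
n1 (MAX): max(-2, -9, -4) = -2
n2.1.1 (MAX): max(-17, -19, -11, 6) = 6
n2.1.2 (MAX): max(14, -1) = 14
n2.1 (MIN): min(6, 14) = 6
n2.2.1 (MAX): max(-14, -1, -2) = -1
n2.2.2 (MAX): max(-7, -11, -8) = -7
n2.2 (MIN): min(-1, -7) = -7
n2.3.1 (MAX): max(6, -20) = 6
n2.3.2 (MAX): max(-10, -4, 17) = 17
n2.3.3 (MAX): max(-13, -18) = -13
n2.3 (MIN): min(6, 17, -13) = -13
n2 (MAX): max(6, -7, -13) = 6
n3.1 (MIN): min(13, 20) = 13
n3.2.2 (MAX): max(20, 13) = 20
n3.2 (MIN): min(-7, 20) = -7
n3.3.1 (MAX): max(-7, 19) = 19
n3.3.2 (MAX): max(-5, -11) = -5
n3.3 (MIN): min(19, -5) = -5
n3.4.1 (MAX): max(1, -3, 2) = 2
n3.4 (MIN): min(2, -15) = -15
n3 (MAX): max(13, -7, -5, -15) = 13
n4.1.1 (MAX): max(-12, 13) = 13
n4.1.2 (MAX): max(20, -13) = 20
n4.1.3 (MAX): max(-17, -13, 8) = 8
n4.1.4 (MAX): max(18, 14, 0) = 18
n4.1 (MIN): min(13, 20, 8, 18) = 8
n4.2.1 (MAX): max(6, -10, -17) = 6
n4.2.2 (MAX): max(17, 0) = 17
n4.2.3 (MAX): max(12, 10, -5) = 12
n4.2 (MIN): min(6, 17, 12) = 6
n4.3.1 (MAX): max(-17, 14, -7) = 14
n4.3.3 (MAX): max(3, -5, 4) = 4
n4.3.4 (MAX): max(-12, 11) = 11
n4.3 (MIN): min(14, -6, 4, 11) = -6
n4 (MAX): max(8, 6, -6) = 8
root (MIN): min(-2, 6, 13, 8) = -2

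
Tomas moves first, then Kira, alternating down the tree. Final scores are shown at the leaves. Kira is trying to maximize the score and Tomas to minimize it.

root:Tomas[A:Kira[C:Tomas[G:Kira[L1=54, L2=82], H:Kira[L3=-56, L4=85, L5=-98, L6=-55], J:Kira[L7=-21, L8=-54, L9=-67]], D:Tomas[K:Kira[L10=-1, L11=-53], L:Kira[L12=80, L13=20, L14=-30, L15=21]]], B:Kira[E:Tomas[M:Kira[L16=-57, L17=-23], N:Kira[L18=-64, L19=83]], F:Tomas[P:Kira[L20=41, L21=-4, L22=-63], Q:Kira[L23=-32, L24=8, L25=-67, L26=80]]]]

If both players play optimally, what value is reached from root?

-1

G (Kira): max(54, 82) = 82
H (Kira): max(-56, 85, -98, -55) = 85
J (Kira): max(-21, -54, -67) = -21
C (Tomas): min(82, 85, -21) = -21
K (Kira): max(-1, -53) = -1
L (Kira): max(80, 20, -30, 21) = 80
D (Tomas): min(-1, 80) = -1
A (Kira): max(-21, -1) = -1
M (Kira): max(-57, -23) = -23
N (Kira): max(-64, 83) = 83
E (Tomas): min(-23, 83) = -23
P (Kira): max(41, -4, -63) = 41
Q (Kira): max(-32, 8, -67, 80) = 80
F (Tomas): min(41, 80) = 41
B (Kira): max(-23, 41) = 41
root (Tomas): min(-1, 41) = -1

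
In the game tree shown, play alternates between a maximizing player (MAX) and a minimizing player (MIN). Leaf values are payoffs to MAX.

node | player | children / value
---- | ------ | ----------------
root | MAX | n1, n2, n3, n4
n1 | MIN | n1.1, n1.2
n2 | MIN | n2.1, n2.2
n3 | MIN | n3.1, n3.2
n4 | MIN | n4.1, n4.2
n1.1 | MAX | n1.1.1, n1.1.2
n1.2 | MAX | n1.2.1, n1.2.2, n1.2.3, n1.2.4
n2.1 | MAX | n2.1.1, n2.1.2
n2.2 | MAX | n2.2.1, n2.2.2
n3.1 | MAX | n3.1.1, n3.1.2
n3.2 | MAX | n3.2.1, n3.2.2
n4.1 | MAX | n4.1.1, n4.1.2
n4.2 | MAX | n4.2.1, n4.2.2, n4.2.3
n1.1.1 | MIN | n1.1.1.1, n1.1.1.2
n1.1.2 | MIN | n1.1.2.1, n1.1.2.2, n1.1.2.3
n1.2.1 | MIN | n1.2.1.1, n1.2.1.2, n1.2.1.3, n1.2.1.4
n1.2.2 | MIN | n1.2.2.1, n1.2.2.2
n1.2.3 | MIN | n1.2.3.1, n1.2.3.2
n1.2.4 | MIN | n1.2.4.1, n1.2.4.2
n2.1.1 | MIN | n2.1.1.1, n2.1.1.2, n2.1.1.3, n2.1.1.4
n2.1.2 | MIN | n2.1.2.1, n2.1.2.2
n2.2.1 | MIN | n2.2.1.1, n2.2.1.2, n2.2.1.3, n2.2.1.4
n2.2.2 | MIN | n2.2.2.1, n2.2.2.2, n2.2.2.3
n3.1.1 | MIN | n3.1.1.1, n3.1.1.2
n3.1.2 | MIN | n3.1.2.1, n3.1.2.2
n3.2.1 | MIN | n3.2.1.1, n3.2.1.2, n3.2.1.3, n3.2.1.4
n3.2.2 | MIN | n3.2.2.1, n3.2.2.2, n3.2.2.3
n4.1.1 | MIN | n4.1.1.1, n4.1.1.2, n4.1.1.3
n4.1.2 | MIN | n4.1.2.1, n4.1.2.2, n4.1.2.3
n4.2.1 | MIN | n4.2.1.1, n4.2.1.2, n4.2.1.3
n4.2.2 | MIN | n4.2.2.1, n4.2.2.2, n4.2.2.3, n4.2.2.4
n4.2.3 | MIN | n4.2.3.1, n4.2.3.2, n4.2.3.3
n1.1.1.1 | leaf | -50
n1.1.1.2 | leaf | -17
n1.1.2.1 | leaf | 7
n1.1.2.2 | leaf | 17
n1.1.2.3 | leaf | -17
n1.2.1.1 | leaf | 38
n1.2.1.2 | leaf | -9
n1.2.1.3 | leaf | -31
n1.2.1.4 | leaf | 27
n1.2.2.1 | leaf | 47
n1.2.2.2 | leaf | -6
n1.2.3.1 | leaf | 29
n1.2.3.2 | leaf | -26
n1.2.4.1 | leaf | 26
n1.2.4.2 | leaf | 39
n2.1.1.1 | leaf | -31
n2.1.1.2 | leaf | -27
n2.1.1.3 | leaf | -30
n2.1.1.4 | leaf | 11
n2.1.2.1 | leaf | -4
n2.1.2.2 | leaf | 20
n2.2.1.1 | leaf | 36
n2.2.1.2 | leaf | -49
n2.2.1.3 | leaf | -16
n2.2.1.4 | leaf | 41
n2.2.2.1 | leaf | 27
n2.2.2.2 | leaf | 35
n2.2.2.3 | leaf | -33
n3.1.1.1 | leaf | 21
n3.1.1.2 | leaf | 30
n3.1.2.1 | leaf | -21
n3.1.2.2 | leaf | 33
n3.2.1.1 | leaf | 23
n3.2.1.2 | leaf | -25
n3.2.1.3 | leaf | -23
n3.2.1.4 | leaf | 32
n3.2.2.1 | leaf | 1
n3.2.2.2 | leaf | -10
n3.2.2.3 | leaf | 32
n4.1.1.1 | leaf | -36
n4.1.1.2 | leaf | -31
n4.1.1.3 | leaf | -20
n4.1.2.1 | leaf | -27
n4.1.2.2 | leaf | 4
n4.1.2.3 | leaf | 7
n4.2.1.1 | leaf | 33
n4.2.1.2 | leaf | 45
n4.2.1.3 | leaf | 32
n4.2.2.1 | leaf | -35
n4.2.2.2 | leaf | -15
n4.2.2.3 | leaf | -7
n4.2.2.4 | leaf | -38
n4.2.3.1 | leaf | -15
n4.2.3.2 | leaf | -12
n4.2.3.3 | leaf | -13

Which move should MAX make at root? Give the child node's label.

n1.1.1 (MIN): min(-50, -17) = -50
n1.1.2 (MIN): min(7, 17, -17) = -17
n1.1 (MAX): max(-50, -17) = -17
n1.2.1 (MIN): min(38, -9, -31, 27) = -31
n1.2.2 (MIN): min(47, -6) = -6
n1.2.3 (MIN): min(29, -26) = -26
n1.2.4 (MIN): min(26, 39) = 26
n1.2 (MAX): max(-31, -6, -26, 26) = 26
n1 (MIN): min(-17, 26) = -17
n2.1.1 (MIN): min(-31, -27, -30, 11) = -31
n2.1.2 (MIN): min(-4, 20) = -4
n2.1 (MAX): max(-31, -4) = -4
n2.2.1 (MIN): min(36, -49, -16, 41) = -49
n2.2.2 (MIN): min(27, 35, -33) = -33
n2.2 (MAX): max(-49, -33) = -33
n2 (MIN): min(-4, -33) = -33
n3.1.1 (MIN): min(21, 30) = 21
n3.1.2 (MIN): min(-21, 33) = -21
n3.1 (MAX): max(21, -21) = 21
n3.2.1 (MIN): min(23, -25, -23, 32) = -25
n3.2.2 (MIN): min(1, -10, 32) = -10
n3.2 (MAX): max(-25, -10) = -10
n3 (MIN): min(21, -10) = -10
n4.1.1 (MIN): min(-36, -31, -20) = -36
n4.1.2 (MIN): min(-27, 4, 7) = -27
n4.1 (MAX): max(-36, -27) = -27
n4.2.1 (MIN): min(33, 45, 32) = 32
n4.2.2 (MIN): min(-35, -15, -7, -38) = -38
n4.2.3 (MIN): min(-15, -12, -13) = -15
n4.2 (MAX): max(32, -38, -15) = 32
n4 (MIN): min(-27, 32) = -27
root (MAX): max(-17, -33, -10, -27) = -10
MAX at root wants the highest of {n1=-17, n2=-33, n3=-10, n4=-27}, so chooses n3.

n3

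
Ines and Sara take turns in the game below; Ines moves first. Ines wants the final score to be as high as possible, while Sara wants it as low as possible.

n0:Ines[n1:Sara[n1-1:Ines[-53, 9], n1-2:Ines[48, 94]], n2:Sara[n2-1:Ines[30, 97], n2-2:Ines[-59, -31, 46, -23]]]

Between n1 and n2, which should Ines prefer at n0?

n1-1 (Ines): max(-53, 9) = 9
n1-2 (Ines): max(48, 94) = 94
n1 (Sara): min(9, 94) = 9
n2-1 (Ines): max(30, 97) = 97
n2-2 (Ines): max(-59, -31, 46, -23) = 46
n2 (Sara): min(97, 46) = 46
Ines prefers the higher value; n1=9, n2=46. n2 is better since 46 > 9.

n2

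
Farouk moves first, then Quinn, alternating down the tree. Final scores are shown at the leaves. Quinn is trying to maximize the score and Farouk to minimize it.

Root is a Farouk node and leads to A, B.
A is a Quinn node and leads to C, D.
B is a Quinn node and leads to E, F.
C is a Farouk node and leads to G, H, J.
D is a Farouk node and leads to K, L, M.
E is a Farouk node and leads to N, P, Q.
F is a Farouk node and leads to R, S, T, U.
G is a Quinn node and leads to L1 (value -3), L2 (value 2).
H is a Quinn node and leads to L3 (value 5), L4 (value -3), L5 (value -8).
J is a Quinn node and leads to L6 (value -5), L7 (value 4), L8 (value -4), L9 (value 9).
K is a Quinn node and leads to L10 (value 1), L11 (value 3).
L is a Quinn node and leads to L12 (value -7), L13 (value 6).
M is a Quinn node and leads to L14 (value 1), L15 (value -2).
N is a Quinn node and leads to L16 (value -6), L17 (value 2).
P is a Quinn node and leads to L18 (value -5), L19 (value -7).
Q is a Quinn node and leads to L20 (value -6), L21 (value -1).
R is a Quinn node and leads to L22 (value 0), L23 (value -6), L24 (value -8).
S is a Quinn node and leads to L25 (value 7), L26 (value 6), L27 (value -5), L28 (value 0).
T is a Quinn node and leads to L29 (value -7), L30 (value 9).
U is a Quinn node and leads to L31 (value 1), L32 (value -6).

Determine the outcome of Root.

0

G (Quinn): max(-3, 2) = 2
H (Quinn): max(5, -3, -8) = 5
J (Quinn): max(-5, 4, -4, 9) = 9
C (Farouk): min(2, 5, 9) = 2
K (Quinn): max(1, 3) = 3
L (Quinn): max(-7, 6) = 6
M (Quinn): max(1, -2) = 1
D (Farouk): min(3, 6, 1) = 1
A (Quinn): max(2, 1) = 2
N (Quinn): max(-6, 2) = 2
P (Quinn): max(-5, -7) = -5
Q (Quinn): max(-6, -1) = -1
E (Farouk): min(2, -5, -1) = -5
R (Quinn): max(0, -6, -8) = 0
S (Quinn): max(7, 6, -5, 0) = 7
T (Quinn): max(-7, 9) = 9
U (Quinn): max(1, -6) = 1
F (Farouk): min(0, 7, 9, 1) = 0
B (Quinn): max(-5, 0) = 0
Root (Farouk): min(2, 0) = 0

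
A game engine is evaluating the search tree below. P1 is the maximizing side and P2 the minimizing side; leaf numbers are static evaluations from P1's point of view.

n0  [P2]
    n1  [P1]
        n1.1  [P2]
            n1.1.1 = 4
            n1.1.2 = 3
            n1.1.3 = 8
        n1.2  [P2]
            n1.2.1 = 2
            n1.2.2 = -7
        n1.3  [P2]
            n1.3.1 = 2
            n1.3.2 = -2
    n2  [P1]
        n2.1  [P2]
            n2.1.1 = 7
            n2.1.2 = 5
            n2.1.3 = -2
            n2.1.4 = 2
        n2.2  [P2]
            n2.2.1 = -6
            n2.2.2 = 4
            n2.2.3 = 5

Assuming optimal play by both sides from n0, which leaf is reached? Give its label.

n2.1.3

n1.1 (P2): min(4, 3, 8) = 3
n1.2 (P2): min(2, -7) = -7
n1.3 (P2): min(2, -2) = -2
n1 (P1): max(3, -7, -2) = 3
n2.1 (P2): min(7, 5, -2, 2) = -2
n2.2 (P2): min(-6, 4, 5) = -6
n2 (P1): max(-2, -6) = -2
n0 (P2): min(3, -2) = -2
At n0, P2 picks n2 (lowest: -2).
At n2, P1 picks n2.1 (highest: -2).
At n2.1, P2 picks n2.1.3 (lowest: -2).
Terminal value -2.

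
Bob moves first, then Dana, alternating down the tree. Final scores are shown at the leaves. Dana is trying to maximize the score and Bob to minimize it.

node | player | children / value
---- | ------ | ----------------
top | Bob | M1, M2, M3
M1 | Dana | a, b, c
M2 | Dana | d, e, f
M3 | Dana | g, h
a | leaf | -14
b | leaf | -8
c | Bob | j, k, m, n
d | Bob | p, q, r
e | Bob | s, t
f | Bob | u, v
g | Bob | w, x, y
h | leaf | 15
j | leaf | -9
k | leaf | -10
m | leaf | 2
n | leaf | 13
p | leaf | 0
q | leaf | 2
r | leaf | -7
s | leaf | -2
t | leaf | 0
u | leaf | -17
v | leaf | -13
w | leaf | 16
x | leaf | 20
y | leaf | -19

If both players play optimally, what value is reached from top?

-8

c (Bob): min(-9, -10, 2, 13) = -10
M1 (Dana): max(-14, -8, -10) = -8
d (Bob): min(0, 2, -7) = -7
e (Bob): min(-2, 0) = -2
f (Bob): min(-17, -13) = -17
M2 (Dana): max(-7, -2, -17) = -2
g (Bob): min(16, 20, -19) = -19
M3 (Dana): max(-19, 15) = 15
top (Bob): min(-8, -2, 15) = -8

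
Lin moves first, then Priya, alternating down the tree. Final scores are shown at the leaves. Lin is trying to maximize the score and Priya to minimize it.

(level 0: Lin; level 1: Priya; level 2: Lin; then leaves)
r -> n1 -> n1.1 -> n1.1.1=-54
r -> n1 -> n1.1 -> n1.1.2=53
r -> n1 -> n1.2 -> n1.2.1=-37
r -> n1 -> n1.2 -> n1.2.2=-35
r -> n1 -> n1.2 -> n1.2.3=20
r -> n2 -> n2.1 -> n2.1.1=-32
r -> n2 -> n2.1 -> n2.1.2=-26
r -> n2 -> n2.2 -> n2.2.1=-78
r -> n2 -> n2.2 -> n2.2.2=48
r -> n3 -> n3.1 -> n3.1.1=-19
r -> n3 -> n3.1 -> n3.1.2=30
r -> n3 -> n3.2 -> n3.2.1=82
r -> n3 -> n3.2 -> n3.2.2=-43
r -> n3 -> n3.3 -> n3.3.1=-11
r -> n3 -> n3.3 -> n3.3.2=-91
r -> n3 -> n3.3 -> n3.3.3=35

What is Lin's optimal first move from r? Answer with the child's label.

n1.1 (Lin): max(-54, 53) = 53
n1.2 (Lin): max(-37, -35, 20) = 20
n1 (Priya): min(53, 20) = 20
n2.1 (Lin): max(-32, -26) = -26
n2.2 (Lin): max(-78, 48) = 48
n2 (Priya): min(-26, 48) = -26
n3.1 (Lin): max(-19, 30) = 30
n3.2 (Lin): max(82, -43) = 82
n3.3 (Lin): max(-11, -91, 35) = 35
n3 (Priya): min(30, 82, 35) = 30
r (Lin): max(20, -26, 30) = 30
Lin at r wants the highest of {n1=20, n2=-26, n3=30}, so chooses n3.

n3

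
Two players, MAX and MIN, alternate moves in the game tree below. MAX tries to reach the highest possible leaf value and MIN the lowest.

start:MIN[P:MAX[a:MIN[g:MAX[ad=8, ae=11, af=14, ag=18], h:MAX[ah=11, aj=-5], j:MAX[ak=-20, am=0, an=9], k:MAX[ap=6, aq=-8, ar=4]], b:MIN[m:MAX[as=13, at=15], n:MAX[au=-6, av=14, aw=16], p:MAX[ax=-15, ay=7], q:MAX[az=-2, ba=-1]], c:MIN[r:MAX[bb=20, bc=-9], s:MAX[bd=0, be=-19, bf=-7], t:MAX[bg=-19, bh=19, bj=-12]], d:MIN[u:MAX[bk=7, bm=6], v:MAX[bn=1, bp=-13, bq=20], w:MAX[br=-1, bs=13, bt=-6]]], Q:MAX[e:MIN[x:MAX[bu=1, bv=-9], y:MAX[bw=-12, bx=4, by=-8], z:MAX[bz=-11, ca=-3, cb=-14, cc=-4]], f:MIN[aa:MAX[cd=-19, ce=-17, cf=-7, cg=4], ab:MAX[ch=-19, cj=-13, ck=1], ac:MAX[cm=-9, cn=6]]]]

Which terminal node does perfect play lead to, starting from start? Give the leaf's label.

ck

g (MAX): max(8, 11, 14, 18) = 18
h (MAX): max(11, -5) = 11
j (MAX): max(-20, 0, 9) = 9
k (MAX): max(6, -8, 4) = 6
a (MIN): min(18, 11, 9, 6) = 6
m (MAX): max(13, 15) = 15
n (MAX): max(-6, 14, 16) = 16
p (MAX): max(-15, 7) = 7
q (MAX): max(-2, -1) = -1
b (MIN): min(15, 16, 7, -1) = -1
r (MAX): max(20, -9) = 20
s (MAX): max(0, -19, -7) = 0
t (MAX): max(-19, 19, -12) = 19
c (MIN): min(20, 0, 19) = 0
u (MAX): max(7, 6) = 7
v (MAX): max(1, -13, 20) = 20
w (MAX): max(-1, 13, -6) = 13
d (MIN): min(7, 20, 13) = 7
P (MAX): max(6, -1, 0, 7) = 7
x (MAX): max(1, -9) = 1
y (MAX): max(-12, 4, -8) = 4
z (MAX): max(-11, -3, -14, -4) = -3
e (MIN): min(1, 4, -3) = -3
aa (MAX): max(-19, -17, -7, 4) = 4
ab (MAX): max(-19, -13, 1) = 1
ac (MAX): max(-9, 6) = 6
f (MIN): min(4, 1, 6) = 1
Q (MAX): max(-3, 1) = 1
start (MIN): min(7, 1) = 1
At start, MIN picks Q (lowest: 1).
At Q, MAX picks f (highest: 1).
At f, MIN picks ab (lowest: 1).
At ab, MAX picks ck (highest: 1).
Terminal value 1.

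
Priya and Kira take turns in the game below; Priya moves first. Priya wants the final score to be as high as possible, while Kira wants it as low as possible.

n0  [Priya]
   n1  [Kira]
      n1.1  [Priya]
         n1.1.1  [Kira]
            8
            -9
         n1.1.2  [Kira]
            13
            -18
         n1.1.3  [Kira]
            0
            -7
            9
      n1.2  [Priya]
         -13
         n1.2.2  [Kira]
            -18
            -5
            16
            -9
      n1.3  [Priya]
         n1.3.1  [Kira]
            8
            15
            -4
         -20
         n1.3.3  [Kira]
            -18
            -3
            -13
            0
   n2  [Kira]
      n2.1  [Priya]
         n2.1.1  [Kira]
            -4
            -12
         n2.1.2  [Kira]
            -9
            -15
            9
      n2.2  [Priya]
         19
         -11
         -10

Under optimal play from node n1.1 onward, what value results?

n1.1.1 (Kira): min(8, -9) = -9
n1.1.2 (Kira): min(13, -18) = -18
n1.1.3 (Kira): min(0, -7, 9) = -7
n1.1 (Priya): max(-9, -18, -7) = -7

-7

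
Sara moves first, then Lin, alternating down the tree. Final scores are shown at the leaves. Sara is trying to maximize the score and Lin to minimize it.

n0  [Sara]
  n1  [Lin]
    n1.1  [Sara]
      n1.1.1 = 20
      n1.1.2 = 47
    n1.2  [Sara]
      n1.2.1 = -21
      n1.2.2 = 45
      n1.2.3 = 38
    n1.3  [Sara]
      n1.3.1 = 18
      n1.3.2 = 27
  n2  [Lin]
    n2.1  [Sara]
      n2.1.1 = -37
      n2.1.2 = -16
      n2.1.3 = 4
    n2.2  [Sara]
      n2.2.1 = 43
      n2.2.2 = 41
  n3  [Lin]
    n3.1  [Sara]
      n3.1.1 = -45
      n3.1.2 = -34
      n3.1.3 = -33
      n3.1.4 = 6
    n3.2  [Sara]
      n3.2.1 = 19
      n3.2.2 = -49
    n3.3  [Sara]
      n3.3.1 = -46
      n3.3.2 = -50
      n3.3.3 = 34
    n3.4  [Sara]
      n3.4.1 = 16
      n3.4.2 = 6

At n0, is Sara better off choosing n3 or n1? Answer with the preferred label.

n1

n3.1 (Sara): max(-45, -34, -33, 6) = 6
n3.2 (Sara): max(19, -49) = 19
n3.3 (Sara): max(-46, -50, 34) = 34
n3.4 (Sara): max(16, 6) = 16
n3 (Lin): min(6, 19, 34, 16) = 6
n1.1 (Sara): max(20, 47) = 47
n1.2 (Sara): max(-21, 45, 38) = 45
n1.3 (Sara): max(18, 27) = 27
n1 (Lin): min(47, 45, 27) = 27
Sara prefers the higher value; n3=6, n1=27. n1 is better since 27 > 6.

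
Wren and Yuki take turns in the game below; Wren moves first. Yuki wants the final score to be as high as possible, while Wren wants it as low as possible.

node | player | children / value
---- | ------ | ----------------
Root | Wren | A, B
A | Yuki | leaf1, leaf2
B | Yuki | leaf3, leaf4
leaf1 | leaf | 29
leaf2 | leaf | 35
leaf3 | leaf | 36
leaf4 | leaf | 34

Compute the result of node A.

35

A (Yuki): max(29, 35) = 35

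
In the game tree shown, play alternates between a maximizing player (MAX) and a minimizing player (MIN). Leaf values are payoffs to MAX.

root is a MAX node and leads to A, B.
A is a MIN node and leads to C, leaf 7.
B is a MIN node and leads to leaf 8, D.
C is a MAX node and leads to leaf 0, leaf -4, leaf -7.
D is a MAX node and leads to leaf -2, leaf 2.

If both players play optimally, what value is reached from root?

C (MAX): max(0, -4, -7) = 0
A (MIN): min(0, 7) = 0
D (MAX): max(-2, 2) = 2
B (MIN): min(8, 2) = 2
root (MAX): max(0, 2) = 2

2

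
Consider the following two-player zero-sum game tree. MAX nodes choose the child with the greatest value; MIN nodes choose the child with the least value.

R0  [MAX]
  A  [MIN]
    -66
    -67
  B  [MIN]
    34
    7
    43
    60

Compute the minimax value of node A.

-67

A (MIN): min(-66, -67) = -67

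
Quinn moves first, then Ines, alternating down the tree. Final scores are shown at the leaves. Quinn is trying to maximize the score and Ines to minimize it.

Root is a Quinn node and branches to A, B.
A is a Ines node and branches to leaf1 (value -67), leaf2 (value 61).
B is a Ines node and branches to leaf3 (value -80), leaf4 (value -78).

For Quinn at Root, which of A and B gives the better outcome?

A (Ines): min(-67, 61) = -67
B (Ines): min(-80, -78) = -80
Quinn prefers the higher value; A=-67, B=-80. A is better since -67 > -80.

A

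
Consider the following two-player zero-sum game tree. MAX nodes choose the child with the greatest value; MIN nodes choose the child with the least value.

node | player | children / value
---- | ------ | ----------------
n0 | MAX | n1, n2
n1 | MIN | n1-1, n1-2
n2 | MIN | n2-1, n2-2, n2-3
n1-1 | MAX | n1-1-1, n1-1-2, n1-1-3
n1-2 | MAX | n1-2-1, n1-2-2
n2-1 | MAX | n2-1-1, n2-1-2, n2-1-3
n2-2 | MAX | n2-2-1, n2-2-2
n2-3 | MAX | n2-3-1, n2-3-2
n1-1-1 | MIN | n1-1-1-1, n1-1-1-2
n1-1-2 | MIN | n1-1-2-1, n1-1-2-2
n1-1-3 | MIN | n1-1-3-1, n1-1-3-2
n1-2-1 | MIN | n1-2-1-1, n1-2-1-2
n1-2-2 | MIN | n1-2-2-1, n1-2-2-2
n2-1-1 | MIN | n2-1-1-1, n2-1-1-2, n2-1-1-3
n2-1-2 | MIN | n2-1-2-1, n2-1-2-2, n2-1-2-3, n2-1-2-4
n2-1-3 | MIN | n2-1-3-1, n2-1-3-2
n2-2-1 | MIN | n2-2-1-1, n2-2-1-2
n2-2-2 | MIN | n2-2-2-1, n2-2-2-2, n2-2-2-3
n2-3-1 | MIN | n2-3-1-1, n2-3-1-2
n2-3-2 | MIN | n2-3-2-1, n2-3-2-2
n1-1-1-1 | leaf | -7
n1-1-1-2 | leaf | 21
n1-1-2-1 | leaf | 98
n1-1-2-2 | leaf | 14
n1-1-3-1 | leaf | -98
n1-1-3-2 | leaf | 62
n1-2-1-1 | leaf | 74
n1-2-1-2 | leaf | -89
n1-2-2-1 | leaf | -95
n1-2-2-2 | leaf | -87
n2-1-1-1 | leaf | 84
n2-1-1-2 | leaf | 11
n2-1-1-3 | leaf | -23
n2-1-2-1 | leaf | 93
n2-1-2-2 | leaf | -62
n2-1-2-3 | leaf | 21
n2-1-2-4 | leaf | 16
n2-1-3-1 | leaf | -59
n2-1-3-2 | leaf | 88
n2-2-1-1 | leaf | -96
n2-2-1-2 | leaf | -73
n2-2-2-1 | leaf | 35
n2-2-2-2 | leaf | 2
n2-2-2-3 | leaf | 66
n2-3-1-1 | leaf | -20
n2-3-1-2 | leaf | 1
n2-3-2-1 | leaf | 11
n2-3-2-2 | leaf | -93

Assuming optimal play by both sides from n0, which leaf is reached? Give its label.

n1-1-1 (MIN): min(-7, 21) = -7
n1-1-2 (MIN): min(98, 14) = 14
n1-1-3 (MIN): min(-98, 62) = -98
n1-1 (MAX): max(-7, 14, -98) = 14
n1-2-1 (MIN): min(74, -89) = -89
n1-2-2 (MIN): min(-95, -87) = -95
n1-2 (MAX): max(-89, -95) = -89
n1 (MIN): min(14, -89) = -89
n2-1-1 (MIN): min(84, 11, -23) = -23
n2-1-2 (MIN): min(93, -62, 21, 16) = -62
n2-1-3 (MIN): min(-59, 88) = -59
n2-1 (MAX): max(-23, -62, -59) = -23
n2-2-1 (MIN): min(-96, -73) = -96
n2-2-2 (MIN): min(35, 2, 66) = 2
n2-2 (MAX): max(-96, 2) = 2
n2-3-1 (MIN): min(-20, 1) = -20
n2-3-2 (MIN): min(11, -93) = -93
n2-3 (MAX): max(-20, -93) = -20
n2 (MIN): min(-23, 2, -20) = -23
n0 (MAX): max(-89, -23) = -23
At n0, MAX picks n2 (highest: -23).
At n2, MIN picks n2-1 (lowest: -23).
At n2-1, MAX picks n2-1-1 (highest: -23).
At n2-1-1, MIN picks n2-1-1-3 (lowest: -23).
Terminal value -23.

n2-1-1-3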